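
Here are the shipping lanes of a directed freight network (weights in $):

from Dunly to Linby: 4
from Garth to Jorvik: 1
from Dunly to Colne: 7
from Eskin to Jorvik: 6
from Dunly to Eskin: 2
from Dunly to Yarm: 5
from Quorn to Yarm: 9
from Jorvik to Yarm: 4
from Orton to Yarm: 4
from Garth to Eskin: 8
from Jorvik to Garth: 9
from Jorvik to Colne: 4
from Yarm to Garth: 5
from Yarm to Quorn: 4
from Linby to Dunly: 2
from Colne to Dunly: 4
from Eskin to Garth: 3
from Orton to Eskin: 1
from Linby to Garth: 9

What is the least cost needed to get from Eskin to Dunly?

$12

Shortest distances from Eskin:
Eskin: 0
Garth: 3  (via Eskin)
Jorvik: 4  (via Garth)
Colne: 8  (via Jorvik)
Yarm: 8  (via Jorvik)
Dunly: 12  (via Colne)
Shortest route: Eskin–Garth–Jorvik–Colne–Dunly = $12.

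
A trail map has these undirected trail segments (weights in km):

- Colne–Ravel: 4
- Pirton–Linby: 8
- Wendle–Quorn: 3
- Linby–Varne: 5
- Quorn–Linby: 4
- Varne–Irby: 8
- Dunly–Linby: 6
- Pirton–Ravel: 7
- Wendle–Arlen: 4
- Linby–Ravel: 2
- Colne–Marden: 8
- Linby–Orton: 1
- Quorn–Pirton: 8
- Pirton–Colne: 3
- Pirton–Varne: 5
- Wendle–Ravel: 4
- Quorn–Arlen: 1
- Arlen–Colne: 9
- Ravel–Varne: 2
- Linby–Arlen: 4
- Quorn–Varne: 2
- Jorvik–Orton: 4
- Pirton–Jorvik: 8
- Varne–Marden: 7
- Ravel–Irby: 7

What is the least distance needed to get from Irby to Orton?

10 km

Enumerating some paths:
Irby–Varne–Linby–Orton: 8+5+1 = 14
Irby–Ravel–Linby–Orton: 7+2+1 = 10
Irby–Varne–Ravel–Linby–Orton: 8+2+2+1 = 13
Cheapest is Irby–Ravel–Linby–Orton at 10 km.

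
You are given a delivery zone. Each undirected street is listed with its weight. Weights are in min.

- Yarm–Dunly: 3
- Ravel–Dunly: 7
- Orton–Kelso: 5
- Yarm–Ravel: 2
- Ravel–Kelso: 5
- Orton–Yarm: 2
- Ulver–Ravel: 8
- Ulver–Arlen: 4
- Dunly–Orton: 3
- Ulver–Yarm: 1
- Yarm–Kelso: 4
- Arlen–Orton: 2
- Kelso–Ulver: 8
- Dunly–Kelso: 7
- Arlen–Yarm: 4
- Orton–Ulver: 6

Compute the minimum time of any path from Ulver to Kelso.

Compare a few routes:
Ulver → Kelso: 8 = 8
Ulver → Yarm → Kelso: 1+4 = 5
Cheapest is Ulver → Yarm → Kelso at 5 min.

5 min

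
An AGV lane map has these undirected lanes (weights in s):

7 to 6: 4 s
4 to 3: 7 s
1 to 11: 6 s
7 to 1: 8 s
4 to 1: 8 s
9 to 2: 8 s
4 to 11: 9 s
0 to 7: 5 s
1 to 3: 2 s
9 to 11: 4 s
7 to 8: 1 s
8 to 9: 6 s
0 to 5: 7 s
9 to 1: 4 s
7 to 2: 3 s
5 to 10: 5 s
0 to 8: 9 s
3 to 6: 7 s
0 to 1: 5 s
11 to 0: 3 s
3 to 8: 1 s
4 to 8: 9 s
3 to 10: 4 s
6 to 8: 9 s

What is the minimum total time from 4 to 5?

Shortest distances from 4:
4: 0
3: 7  (via 4)
1: 8  (via 4)
8: 8  (via 3)
7: 9  (via 8)
11: 9  (via 4)
10: 11  (via 3)
0: 12  (via 11)
2: 12  (via 7)
9: 12  (via 1)
6: 13  (via 7)
5: 16  (via 10)
Shortest route: 4 → 3 → 10 → 5 = 16 s.

16 s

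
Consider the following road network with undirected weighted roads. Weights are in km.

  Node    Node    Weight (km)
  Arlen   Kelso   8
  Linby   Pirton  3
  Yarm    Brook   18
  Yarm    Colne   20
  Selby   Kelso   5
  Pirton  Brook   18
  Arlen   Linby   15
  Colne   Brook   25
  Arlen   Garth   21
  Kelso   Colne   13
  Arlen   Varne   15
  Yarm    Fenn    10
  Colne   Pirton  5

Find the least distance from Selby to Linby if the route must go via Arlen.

28 km

Best Selby to Arlen: Selby → Kelso → Arlen costing 13
Best Arlen to Linby: Arlen → Linby costing 15
Total via Arlen: 13 + 15 = 28 km.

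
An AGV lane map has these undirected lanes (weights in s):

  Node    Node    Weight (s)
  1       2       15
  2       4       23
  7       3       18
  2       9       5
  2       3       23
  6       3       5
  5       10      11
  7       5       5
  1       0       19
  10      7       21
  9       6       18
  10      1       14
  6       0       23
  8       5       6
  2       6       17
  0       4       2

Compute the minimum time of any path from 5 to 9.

Compare a few routes:
5 - 10 - 1 - 2 - 9: 11+14+15+5 = 45
5 - 7 - 3 - 6 - 2 - 9: 5+18+5+17+5 = 50
5 - 7 - 3 - 6 - 9: 5+18+5+18 = 46
Cheapest is 5 - 10 - 1 - 2 - 9 at 45 s.

45 s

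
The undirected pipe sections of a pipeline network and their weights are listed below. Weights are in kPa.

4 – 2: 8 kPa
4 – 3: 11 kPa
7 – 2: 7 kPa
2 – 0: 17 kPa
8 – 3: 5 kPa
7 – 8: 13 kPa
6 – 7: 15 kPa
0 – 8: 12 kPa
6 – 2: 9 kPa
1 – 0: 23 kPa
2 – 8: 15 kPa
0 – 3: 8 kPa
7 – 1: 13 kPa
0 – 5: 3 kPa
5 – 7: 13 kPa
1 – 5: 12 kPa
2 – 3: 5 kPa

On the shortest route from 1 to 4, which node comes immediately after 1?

7

Compare a few routes:
1 - 5 - 0 - 3 - 4: 12+3+8+11 = 34
1 - 7 - 2 - 4: 13+7+8 = 28
Cheapest is 1 - 7 - 2 - 4 at 28 kPa.
So from 1 the first move is to 7.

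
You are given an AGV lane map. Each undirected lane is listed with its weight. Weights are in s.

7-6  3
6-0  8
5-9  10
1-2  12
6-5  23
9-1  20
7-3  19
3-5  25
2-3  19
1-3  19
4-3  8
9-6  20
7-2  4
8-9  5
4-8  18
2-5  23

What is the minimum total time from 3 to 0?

Candidate routes:
3–1–2–7–6–0: 19+12+4+3+8 = 46
3–7–6–0: 19+3+8 = 30
3–2–7–6–0: 19+4+3+8 = 34
Cheapest is 3–7–6–0 at 30 s.

30 s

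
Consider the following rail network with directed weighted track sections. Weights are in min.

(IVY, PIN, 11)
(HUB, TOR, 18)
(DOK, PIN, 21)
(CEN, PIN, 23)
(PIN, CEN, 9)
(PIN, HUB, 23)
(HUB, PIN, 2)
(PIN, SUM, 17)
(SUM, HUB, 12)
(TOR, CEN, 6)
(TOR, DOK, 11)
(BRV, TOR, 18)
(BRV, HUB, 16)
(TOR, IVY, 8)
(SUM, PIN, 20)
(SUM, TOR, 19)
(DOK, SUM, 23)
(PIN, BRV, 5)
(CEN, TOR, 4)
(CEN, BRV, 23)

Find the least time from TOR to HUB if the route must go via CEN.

Best TOR to CEN: TOR–CEN costing 6
Shortest CEN→HUB: CEN–BRV–HUB = 39
Total via CEN: 6 + 39 = 45 min.

45 min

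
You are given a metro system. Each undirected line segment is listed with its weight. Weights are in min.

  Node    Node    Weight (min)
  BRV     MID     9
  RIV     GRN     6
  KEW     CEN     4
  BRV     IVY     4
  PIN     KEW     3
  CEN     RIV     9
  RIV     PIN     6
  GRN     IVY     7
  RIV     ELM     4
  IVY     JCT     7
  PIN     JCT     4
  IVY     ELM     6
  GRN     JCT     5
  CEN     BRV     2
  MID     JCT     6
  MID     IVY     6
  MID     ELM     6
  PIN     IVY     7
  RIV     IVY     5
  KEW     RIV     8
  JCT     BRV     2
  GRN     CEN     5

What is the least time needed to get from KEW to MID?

13 min

Enumerating some paths:
KEW–CEN–BRV–JCT–MID: 4+2+2+6 = 14
KEW–CEN–BRV–MID: 4+2+9 = 15
KEW–PIN–JCT–MID: 3+4+6 = 13
Cheapest is KEW–PIN–JCT–MID at 13 min.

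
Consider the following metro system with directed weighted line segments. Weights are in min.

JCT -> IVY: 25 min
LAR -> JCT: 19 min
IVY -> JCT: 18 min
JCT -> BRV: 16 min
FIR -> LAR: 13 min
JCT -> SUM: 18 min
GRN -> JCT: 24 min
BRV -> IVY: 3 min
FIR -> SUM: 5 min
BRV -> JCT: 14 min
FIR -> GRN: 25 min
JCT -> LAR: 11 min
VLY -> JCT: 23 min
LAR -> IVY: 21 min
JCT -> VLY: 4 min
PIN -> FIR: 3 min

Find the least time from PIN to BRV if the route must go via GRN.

68 min

Best PIN to GRN: PIN → FIR → GRN costing 28
Best GRN to BRV: GRN → JCT → BRV costing 40
Total via GRN: 28 + 40 = 68 min.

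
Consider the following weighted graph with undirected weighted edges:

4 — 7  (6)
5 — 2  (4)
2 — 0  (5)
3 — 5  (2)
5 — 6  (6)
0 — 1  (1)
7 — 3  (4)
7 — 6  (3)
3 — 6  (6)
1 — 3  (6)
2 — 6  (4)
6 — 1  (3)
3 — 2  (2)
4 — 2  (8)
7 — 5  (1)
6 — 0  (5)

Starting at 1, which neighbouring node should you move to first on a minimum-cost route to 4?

Candidate routes:
1 - 3 - 5 - 7 - 4: 6+2+1+6 = 15
1 - 6 - 7 - 4: 3+3+6 = 12
1 - 0 - 6 - 7 - 4: 1+5+3+6 = 15
1 - 0 - 2 - 4: 1+5+8 = 14
Cheapest is 1 - 6 - 7 - 4 at 12.
So from 1 the first move is to 6.

6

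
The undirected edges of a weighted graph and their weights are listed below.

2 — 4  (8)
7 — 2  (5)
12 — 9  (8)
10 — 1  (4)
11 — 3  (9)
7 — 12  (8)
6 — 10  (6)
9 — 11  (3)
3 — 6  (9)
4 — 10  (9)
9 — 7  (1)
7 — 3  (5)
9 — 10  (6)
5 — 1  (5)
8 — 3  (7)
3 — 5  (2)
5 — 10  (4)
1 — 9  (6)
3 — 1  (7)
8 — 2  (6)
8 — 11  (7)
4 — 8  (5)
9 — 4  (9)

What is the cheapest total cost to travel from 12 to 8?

18

Settle nodes by increasing distance from 12:
12: 0
7: 8  (via 12)
9: 8  (via 12)
11: 11  (via 9)
2: 13  (via 7)
3: 13  (via 7)
1: 14  (via 9)
10: 14  (via 9)
5: 15  (via 3)
4: 17  (via 9)
8: 18  (via 11)
Shortest route: 12 → 9 → 11 → 8 = 18.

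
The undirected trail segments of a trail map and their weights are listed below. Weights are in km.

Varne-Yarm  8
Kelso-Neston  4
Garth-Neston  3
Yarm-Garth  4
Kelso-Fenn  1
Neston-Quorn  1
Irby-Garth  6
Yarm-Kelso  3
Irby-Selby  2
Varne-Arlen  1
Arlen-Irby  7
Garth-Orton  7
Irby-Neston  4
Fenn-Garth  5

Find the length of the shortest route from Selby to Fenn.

11 km

Shortest distances from Selby:
Selby: 0
Irby: 2  (via Selby)
Neston: 6  (via Irby)
Quorn: 7  (via Neston)
Garth: 8  (via Irby)
Arlen: 9  (via Irby)
Kelso: 10  (via Neston)
Varne: 10  (via Arlen)
Fenn: 11  (via Kelso)
Shortest route: Selby–Irby–Neston–Kelso–Fenn = 11 km.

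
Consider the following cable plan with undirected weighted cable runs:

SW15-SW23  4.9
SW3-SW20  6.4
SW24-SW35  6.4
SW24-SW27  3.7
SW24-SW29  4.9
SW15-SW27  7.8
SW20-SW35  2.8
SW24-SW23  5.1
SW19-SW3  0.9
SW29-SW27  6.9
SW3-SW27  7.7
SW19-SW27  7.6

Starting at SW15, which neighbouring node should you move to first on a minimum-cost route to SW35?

SW23

Candidate routes:
SW15 → SW27 → SW3 → SW20 → SW35: 7.8+7.7+6.4+2.8 = 24.7
SW15 → SW23 → SW24 → SW35: 4.9+5.1+6.4 = 16.4
SW15 → SW27 → SW19 → SW3 → SW20 → SW35: 7.8+7.6+0.9+6.4+2.8 = 25.5
SW15 → SW27 → SW24 → SW35: 7.8+3.7+6.4 = 17.9
Cheapest is SW15 → SW23 → SW24 → SW35 at 16.4.
So from SW15 the first move is to SW23.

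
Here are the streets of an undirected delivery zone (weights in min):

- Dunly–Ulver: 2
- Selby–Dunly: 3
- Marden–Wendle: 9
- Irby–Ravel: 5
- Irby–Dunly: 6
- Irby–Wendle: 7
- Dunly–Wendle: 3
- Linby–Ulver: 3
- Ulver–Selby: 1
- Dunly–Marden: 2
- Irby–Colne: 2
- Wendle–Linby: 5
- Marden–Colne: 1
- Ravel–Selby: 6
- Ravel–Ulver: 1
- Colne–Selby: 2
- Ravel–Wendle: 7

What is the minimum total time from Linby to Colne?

6 min

Settle nodes by increasing distance from Linby:
Linby: 0
Ulver: 3  (via Linby)
Selby: 4  (via Ulver)
Ravel: 4  (via Ulver)
Wendle: 5  (via Linby)
Dunly: 5  (via Ulver)
Colne: 6  (via Selby)
Shortest route: Linby–Ulver–Selby–Colne = 6 min.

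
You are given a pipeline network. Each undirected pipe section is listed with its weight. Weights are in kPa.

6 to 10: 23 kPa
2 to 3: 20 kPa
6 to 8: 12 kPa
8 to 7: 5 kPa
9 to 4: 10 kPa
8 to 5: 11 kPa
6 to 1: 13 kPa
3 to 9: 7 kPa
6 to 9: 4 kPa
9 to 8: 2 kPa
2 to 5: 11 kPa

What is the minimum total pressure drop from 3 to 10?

Compare a few routes:
3 - 9 - 8 - 6 - 10: 7+2+12+23 = 44
3 - 9 - 6 - 10: 7+4+23 = 34
Cheapest is 3 - 9 - 6 - 10 at 34 kPa.

34 kPa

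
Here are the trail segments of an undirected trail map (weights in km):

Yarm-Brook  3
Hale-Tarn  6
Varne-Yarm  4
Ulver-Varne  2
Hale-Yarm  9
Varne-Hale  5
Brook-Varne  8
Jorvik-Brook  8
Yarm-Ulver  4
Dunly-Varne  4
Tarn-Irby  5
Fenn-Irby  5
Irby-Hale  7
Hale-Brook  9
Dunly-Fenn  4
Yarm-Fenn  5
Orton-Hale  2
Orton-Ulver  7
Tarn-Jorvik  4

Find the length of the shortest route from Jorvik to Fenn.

Shortest distances from Jorvik:
Jorvik: 0
Tarn: 4  (via Jorvik)
Brook: 8  (via Jorvik)
Irby: 9  (via Tarn)
Hale: 10  (via Tarn)
Yarm: 11  (via Brook)
Orton: 12  (via Hale)
Fenn: 14  (via Irby)
Shortest route: Jorvik → Tarn → Irby → Fenn = 14 km.

14 km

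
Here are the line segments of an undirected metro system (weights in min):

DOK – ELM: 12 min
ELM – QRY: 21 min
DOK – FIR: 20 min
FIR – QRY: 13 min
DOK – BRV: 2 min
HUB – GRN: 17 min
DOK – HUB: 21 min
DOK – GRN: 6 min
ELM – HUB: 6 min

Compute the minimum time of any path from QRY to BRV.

35 min

Compare a few routes:
QRY–ELM–HUB–DOK–BRV: 21+6+21+2 = 50
QRY–FIR–DOK–BRV: 13+20+2 = 35
The minimum is 35 min via QRY–FIR–DOK–BRV.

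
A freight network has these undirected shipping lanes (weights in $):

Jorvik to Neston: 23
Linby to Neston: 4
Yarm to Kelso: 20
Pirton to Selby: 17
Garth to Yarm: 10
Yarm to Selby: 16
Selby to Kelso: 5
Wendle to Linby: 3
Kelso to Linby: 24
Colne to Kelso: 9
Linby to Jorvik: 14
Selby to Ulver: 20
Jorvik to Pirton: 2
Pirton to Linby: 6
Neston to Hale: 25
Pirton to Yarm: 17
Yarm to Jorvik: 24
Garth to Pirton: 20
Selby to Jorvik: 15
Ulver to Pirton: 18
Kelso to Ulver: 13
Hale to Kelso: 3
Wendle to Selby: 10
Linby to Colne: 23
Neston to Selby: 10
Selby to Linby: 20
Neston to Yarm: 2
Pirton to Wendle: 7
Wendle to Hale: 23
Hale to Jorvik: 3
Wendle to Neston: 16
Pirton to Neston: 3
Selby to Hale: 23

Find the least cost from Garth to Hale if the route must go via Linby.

$27

Best Garth to Linby: Garth → Yarm → Neston → Linby costing 16
Best Linby to Hale: Linby → Pirton → Jorvik → Hale costing 11
Total via Linby: 16 + 11 = $27.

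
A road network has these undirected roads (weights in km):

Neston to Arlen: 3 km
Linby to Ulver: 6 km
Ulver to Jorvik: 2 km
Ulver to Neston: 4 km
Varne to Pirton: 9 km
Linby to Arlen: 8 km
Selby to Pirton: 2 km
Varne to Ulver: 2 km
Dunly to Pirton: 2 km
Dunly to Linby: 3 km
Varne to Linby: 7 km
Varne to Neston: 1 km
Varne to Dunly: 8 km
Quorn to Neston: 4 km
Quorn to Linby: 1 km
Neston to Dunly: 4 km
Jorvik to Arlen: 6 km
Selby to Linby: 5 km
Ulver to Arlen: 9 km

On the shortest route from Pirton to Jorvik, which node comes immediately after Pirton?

Dunly

Compare a few routes:
Pirton - Dunly - Neston - Ulver - Jorvik: 2+4+4+2 = 12
Pirton - Varne - Ulver - Jorvik: 9+2+2 = 13
Pirton - Dunly - Neston - Varne - Ulver - Jorvik: 2+4+1+2+2 = 11
Cheapest is Pirton - Dunly - Neston - Varne - Ulver - Jorvik at 11 km.
So from Pirton the first move is to Dunly.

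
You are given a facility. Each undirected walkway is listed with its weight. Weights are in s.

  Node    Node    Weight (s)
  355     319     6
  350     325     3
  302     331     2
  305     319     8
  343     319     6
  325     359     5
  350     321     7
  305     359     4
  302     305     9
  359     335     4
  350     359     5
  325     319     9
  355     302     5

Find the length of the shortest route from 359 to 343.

Shortest distances from 359:
359: 0
305: 4  (via 359)
335: 4  (via 359)
325: 5  (via 359)
350: 5  (via 359)
319: 12  (via 305)
321: 12  (via 350)
302: 13  (via 305)
331: 15  (via 302)
343: 18  (via 319)
Shortest route: 359–305–319–343 = 18 s.

18 s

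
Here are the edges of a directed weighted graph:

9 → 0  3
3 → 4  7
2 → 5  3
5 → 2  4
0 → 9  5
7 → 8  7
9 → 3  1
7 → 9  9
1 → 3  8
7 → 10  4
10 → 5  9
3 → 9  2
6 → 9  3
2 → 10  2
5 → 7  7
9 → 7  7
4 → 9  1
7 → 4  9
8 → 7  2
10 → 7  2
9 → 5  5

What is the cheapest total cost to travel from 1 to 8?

24

Running Dijkstra from 1:
1: 0
3: 8  (via 1)
9: 10  (via 3)
0: 13  (via 9)
4: 15  (via 3)
5: 15  (via 9)
7: 17  (via 9)
2: 19  (via 5)
10: 21  (via 7)
8: 24  (via 7)
Shortest route: 1 → 3 → 9 → 7 → 8 = 24.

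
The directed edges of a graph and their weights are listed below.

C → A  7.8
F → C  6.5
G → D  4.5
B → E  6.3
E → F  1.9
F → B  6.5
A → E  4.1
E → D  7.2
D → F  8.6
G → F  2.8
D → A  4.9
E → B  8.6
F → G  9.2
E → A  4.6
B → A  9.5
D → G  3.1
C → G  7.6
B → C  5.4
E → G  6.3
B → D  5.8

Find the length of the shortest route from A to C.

12.5

Running Dijkstra from A:
A: 0
E: 4.1  (via A)
F: 6  (via E)
G: 10.4  (via E)
D: 11.3  (via E)
B: 12.5  (via F)
C: 12.5  (via F)
Shortest route: A–E–F–C = 12.5.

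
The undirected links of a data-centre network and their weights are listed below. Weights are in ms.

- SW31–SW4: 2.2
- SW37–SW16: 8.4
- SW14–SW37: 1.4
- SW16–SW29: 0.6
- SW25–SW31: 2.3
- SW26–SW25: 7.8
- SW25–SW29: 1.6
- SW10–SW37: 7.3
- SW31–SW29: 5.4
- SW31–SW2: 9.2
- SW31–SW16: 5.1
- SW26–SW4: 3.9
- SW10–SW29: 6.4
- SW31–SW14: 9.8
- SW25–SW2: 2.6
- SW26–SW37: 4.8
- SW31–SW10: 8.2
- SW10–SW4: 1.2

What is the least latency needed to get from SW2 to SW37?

13.2 ms

Running Dijkstra from SW2:
SW2: 0
SW25: 2.6  (via SW2)
SW29: 4.2  (via SW25)
SW16: 4.8  (via SW29)
SW31: 4.9  (via SW25)
SW4: 7.1  (via SW31)
SW10: 8.3  (via SW4)
SW26: 10.4  (via SW25)
SW37: 13.2  (via SW16)
Shortest route: SW2–SW25–SW29–SW16–SW37 = 13.2 ms.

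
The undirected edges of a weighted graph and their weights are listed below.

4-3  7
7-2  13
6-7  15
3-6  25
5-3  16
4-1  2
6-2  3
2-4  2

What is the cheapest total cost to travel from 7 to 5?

38

Compare a few routes:
7–2–4–3–5: 13+2+7+16 = 38
7–6–2–4–3–5: 15+3+2+7+16 = 43
Cheapest is 7–2–4–3–5 at 38.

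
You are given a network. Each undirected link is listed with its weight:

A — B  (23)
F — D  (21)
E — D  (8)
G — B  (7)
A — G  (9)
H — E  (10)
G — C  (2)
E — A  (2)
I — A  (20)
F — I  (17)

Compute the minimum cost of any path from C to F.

42

Shortest distances from C:
C: 0
G: 2  (via C)
B: 9  (via G)
A: 11  (via G)
E: 13  (via A)
D: 21  (via E)
H: 23  (via E)
I: 31  (via A)
F: 42  (via D)
Shortest route: C–G–A–E–D–F = 42.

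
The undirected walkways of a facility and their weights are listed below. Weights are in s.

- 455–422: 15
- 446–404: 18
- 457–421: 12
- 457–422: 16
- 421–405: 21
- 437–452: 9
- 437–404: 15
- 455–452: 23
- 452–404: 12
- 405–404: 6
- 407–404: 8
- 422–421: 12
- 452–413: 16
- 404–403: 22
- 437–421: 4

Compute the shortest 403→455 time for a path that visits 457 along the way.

Best 403 to 457: 403–404–437–421–457 costing 53
Shortest 457→455: 457–422–455 = 31
Total via 457: 53 + 31 = 84 s.

84 s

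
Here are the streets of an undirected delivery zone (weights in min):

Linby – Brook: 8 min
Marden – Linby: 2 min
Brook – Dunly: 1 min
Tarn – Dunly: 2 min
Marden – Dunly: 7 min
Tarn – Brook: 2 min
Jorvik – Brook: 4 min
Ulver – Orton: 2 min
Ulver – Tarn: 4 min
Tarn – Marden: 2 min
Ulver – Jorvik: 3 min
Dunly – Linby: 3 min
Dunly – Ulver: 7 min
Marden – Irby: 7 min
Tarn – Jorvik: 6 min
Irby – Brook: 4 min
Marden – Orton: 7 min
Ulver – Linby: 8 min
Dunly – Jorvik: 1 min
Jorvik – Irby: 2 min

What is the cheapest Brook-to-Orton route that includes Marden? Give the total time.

Best Brook to Marden: Brook → Tarn → Marden costing 4
Shortest Marden→Orton: Marden → Orton = 7
Total via Marden: 4 + 7 = 11 min.

11 min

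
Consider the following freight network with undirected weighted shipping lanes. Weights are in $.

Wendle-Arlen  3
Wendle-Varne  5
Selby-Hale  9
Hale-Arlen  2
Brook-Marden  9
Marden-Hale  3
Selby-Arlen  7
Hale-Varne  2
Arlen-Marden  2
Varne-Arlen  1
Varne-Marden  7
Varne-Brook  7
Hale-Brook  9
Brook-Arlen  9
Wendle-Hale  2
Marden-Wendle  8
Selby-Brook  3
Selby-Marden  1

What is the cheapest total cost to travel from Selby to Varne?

Candidate routes:
Selby → Marden → Hale → Varne: 1+3+2 = 6
Selby → Marden → Arlen → Varne: 1+2+1 = 4
Cheapest is Selby → Marden → Arlen → Varne at $4.

$4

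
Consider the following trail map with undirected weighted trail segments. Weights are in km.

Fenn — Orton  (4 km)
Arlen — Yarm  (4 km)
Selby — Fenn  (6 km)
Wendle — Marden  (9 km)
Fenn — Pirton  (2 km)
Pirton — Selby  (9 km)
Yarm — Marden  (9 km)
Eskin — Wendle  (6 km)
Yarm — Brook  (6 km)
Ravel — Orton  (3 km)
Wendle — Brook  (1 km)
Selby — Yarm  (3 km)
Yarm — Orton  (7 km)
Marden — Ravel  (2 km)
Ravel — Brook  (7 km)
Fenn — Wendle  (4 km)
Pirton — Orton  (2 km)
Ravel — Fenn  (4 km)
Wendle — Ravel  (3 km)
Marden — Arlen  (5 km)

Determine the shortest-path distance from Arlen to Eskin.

16 km

Shortest distances from Arlen:
Arlen: 0
Yarm: 4  (via Arlen)
Marden: 5  (via Arlen)
Selby: 7  (via Yarm)
Ravel: 7  (via Marden)
Wendle: 10  (via Ravel)
Brook: 10  (via Yarm)
Orton: 10  (via Ravel)
Fenn: 11  (via Ravel)
Pirton: 12  (via Orton)
Eskin: 16  (via Wendle)
Shortest route: Arlen–Marden–Ravel–Wendle–Eskin = 16 km.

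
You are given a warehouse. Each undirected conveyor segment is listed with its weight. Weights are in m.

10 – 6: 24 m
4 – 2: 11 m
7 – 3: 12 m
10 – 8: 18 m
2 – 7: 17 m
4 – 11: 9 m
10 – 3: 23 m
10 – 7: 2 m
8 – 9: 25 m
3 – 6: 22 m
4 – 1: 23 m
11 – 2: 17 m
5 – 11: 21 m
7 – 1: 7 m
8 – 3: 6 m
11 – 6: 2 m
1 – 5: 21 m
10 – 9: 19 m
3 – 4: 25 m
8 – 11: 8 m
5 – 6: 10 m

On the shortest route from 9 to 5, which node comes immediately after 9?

Compare a few routes:
9 - 8 - 11 - 6 - 5: 25+8+2+10 = 45
9 - 10 - 6 - 5: 19+24+10 = 53
9 - 10 - 7 - 1 - 5: 19+2+7+21 = 49
Cheapest is 9 - 8 - 11 - 6 - 5 at 45 m.
So from 9 the first move is to 8.

8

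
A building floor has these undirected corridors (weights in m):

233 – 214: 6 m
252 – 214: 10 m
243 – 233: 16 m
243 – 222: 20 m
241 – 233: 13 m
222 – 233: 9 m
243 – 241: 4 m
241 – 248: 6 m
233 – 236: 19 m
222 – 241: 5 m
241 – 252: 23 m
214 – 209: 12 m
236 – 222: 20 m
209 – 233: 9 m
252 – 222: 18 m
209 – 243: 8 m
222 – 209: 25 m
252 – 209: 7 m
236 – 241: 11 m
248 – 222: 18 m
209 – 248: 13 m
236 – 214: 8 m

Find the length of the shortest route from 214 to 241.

Compare a few routes:
214–209–243–241: 12+8+4 = 24
214–233–241: 6+13 = 19
214–233–222–241: 6+9+5 = 20
The minimum is 19 m via 214–233–241.

19 m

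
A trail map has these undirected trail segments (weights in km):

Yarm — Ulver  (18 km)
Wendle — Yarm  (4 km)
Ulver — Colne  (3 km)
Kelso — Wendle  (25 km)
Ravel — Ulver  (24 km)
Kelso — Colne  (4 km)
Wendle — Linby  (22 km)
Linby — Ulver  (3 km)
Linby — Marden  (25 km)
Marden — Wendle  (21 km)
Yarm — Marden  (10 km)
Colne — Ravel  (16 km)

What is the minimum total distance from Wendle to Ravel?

Candidate routes:
Wendle - Linby - Ulver - Colne - Ravel: 22+3+3+16 = 44
Wendle - Yarm - Ulver - Colne - Ravel: 4+18+3+16 = 41
The minimum is 41 km via Wendle - Yarm - Ulver - Colne - Ravel.

41 km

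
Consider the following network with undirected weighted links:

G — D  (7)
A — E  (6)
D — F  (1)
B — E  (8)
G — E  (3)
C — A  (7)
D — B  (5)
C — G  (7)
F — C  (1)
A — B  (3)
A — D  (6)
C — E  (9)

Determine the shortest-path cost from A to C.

7

Settle nodes by increasing distance from A:
A: 0
B: 3  (via A)
D: 6  (via A)
E: 6  (via A)
C: 7  (via A)
Shortest route: A → C = 7.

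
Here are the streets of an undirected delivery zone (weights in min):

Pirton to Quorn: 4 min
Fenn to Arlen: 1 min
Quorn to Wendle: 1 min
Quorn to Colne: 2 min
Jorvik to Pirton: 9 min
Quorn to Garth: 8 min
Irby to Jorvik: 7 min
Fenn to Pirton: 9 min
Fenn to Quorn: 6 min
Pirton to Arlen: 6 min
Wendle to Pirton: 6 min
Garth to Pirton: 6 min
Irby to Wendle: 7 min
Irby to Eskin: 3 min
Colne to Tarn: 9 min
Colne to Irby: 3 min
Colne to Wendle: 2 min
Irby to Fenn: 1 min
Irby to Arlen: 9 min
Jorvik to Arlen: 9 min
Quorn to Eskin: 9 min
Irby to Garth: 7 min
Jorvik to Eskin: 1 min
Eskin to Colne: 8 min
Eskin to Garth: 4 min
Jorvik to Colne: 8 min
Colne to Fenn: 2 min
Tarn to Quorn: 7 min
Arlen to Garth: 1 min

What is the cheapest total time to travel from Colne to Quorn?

2 min

Running Dijkstra from Colne:
Colne: 0
Wendle: 2  (via Colne)
Fenn: 2  (via Colne)
Quorn: 2  (via Colne)
Shortest route: Colne → Quorn = 2 min.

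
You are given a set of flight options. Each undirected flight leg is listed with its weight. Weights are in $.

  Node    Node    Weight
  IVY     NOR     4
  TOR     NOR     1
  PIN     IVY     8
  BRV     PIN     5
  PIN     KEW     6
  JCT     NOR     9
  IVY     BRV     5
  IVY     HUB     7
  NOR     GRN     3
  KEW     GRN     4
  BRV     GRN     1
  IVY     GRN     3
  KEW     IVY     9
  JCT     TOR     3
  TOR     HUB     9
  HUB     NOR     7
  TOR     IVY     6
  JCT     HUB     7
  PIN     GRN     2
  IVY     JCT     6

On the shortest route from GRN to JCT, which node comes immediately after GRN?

NOR

Compare a few routes:
GRN–IVY–NOR–TOR–JCT: 3+4+1+3 = 11
GRN–NOR–TOR–JCT: 3+1+3 = 7
GRN–IVY–JCT: 3+6 = 9
The minimum is $7 via GRN–NOR–TOR–JCT.
So from GRN the first move is to NOR.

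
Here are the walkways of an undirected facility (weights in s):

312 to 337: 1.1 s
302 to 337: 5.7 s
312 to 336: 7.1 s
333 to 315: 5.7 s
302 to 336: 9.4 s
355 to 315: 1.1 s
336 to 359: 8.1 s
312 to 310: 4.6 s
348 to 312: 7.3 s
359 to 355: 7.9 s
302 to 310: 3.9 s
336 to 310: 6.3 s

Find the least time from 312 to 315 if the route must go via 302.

Best 312 to 302: 312–337–302 costing 6.8
Best 302 to 315: 302–336–359–355–315 costing 26.5
Total via 302: 6.8 + 26.5 = 33.3 s.

33.3 s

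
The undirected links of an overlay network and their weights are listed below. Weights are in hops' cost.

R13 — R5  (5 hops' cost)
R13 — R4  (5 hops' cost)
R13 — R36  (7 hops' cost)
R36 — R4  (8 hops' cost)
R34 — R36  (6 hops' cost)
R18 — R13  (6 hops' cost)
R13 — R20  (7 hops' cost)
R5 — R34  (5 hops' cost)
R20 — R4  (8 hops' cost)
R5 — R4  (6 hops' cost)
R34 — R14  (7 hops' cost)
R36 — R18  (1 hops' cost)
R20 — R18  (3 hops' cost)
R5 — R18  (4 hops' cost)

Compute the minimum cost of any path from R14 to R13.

17 hops' cost

Compare a few routes:
R14 → R34 → R36 → R13: 7+6+7 = 20
R14 → R34 → R5 → R13: 7+5+5 = 17
The minimum is 17 hops' cost via R14 → R34 → R5 → R13.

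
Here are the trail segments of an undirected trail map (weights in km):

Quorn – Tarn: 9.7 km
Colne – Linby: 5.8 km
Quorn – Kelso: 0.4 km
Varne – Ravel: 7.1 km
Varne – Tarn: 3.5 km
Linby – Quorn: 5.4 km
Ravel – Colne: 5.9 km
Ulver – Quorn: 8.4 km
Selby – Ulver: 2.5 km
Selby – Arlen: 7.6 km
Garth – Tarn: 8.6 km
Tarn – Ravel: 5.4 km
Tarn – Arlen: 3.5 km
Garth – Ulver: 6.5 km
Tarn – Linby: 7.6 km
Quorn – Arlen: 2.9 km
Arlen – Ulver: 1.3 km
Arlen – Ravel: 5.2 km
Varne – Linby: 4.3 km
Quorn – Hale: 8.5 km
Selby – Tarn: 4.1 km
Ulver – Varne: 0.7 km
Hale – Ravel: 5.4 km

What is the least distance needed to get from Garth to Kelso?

11.1 km

Compare a few routes:
Garth → Ulver → Varne → Linby → Quorn → Kelso: 6.5+0.7+4.3+5.4+0.4 = 17.3
Garth → Ulver → Quorn → Kelso: 6.5+8.4+0.4 = 15.3
Garth → Ulver → Arlen → Quorn → Kelso: 6.5+1.3+2.9+0.4 = 11.1
Garth → Tarn → Arlen → Quorn → Kelso: 8.6+3.5+2.9+0.4 = 15.4
The minimum is 11.1 km via Garth → Ulver → Arlen → Quorn → Kelso.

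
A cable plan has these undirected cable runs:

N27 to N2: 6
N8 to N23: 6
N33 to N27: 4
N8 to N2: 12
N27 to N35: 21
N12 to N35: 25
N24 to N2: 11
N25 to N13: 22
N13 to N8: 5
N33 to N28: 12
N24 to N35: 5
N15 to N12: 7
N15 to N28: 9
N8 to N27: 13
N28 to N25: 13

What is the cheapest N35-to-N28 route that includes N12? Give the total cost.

Shortest N35→N12: N35 → N12 = 25
Best N12 to N28: N12 → N15 → N28 costing 16
Total via N12: 25 + 16 = 41.

41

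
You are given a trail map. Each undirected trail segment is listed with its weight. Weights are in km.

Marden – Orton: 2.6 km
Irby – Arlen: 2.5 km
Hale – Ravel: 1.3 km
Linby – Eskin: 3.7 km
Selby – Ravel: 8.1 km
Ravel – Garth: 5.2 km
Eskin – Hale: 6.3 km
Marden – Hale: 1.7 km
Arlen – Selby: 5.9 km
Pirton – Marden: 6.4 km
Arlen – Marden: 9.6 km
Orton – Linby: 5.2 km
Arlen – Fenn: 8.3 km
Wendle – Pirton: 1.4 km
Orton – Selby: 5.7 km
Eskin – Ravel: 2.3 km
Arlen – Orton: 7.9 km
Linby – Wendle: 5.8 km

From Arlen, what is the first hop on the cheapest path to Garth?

Marden

Enumerating some paths:
Arlen–Marden–Hale–Ravel–Garth: 9.6+1.7+1.3+5.2 = 17.8
Arlen–Orton–Marden–Hale–Ravel–Garth: 7.9+2.6+1.7+1.3+5.2 = 18.7
Arlen–Selby–Ravel–Garth: 5.9+8.1+5.2 = 19.2
The minimum is 17.8 km via Arlen–Marden–Hale–Ravel–Garth.
So from Arlen the first move is to Marden.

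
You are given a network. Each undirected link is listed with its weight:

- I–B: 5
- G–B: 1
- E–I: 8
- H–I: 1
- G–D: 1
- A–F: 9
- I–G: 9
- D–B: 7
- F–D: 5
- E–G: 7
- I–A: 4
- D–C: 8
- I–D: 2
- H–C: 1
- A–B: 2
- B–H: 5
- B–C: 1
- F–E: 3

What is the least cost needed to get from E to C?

9

Compare a few routes:
E–I–H–C: 8+1+1 = 10
E–G–B–C: 7+1+1 = 9
Cheapest is E–G–B–C at 9.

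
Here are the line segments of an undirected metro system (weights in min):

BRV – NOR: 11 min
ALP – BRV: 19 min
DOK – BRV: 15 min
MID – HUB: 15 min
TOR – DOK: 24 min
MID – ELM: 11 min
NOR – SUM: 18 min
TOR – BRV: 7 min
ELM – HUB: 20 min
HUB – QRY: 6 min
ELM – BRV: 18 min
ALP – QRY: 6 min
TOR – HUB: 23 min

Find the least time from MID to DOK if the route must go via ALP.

61 min

Best MID to ALP: MID → HUB → QRY → ALP costing 27
Best ALP to DOK: ALP → BRV → DOK costing 34
Total via ALP: 27 + 34 = 61 min.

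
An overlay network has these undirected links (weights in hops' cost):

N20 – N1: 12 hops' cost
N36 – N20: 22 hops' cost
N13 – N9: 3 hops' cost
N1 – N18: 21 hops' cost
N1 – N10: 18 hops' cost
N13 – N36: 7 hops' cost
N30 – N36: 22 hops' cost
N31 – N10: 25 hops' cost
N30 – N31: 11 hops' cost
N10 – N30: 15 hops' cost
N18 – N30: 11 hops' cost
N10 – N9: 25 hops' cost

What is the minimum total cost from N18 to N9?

Shortest distances from N18:
N18: 0
N30: 11  (via N18)
N1: 21  (via N18)
N31: 22  (via N30)
N10: 26  (via N30)
N20: 33  (via N1)
N36: 33  (via N30)
N13: 40  (via N36)
N9: 43  (via N13)
Shortest route: N18 → N30 → N36 → N13 → N9 = 43 hops' cost.

43 hops' cost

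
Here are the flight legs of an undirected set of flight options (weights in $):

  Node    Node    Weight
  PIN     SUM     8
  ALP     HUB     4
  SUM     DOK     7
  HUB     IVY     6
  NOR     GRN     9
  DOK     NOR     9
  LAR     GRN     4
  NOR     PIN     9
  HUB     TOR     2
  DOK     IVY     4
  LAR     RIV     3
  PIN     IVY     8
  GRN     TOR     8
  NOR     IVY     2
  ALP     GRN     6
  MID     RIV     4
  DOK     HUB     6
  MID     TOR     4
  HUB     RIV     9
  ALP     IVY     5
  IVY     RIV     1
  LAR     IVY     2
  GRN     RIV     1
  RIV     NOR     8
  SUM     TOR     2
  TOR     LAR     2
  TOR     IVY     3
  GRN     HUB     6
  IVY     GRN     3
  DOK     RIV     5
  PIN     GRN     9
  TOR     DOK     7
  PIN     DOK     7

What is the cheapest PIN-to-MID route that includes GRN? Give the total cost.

Best PIN to GRN: PIN → GRN costing 9
Shortest GRN→MID: GRN → RIV → MID = 5
Total via GRN: 9 + 5 = $14.

$14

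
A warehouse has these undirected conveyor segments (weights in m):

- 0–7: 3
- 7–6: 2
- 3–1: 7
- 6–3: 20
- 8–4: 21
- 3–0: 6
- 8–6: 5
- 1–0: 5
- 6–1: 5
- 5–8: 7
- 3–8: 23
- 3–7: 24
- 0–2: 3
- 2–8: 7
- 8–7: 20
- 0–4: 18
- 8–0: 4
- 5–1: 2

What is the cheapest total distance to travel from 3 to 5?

9 m

Enumerating some paths:
3 → 0 → 8 → 5: 6+4+7 = 17
3 → 0 → 1 → 5: 6+5+2 = 13
3 → 1 → 5: 7+2 = 9
The minimum is 9 m via 3 → 1 → 5.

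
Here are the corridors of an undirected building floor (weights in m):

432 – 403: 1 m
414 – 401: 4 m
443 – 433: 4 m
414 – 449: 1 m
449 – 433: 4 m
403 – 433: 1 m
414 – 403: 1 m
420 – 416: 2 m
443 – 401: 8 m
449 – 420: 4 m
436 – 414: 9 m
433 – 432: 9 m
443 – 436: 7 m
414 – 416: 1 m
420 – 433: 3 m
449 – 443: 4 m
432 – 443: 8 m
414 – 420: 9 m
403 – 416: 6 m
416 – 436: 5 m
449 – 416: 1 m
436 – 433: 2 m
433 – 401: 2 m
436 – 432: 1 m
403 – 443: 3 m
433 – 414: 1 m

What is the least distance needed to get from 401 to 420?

Running Dijkstra from 401:
401: 0
433: 2  (via 401)
414: 3  (via 433)
403: 3  (via 433)
449: 4  (via 414)
436: 4  (via 433)
432: 4  (via 403)
416: 4  (via 414)
420: 5  (via 433)
Shortest route: 401 → 433 → 420 = 5 m.

5 m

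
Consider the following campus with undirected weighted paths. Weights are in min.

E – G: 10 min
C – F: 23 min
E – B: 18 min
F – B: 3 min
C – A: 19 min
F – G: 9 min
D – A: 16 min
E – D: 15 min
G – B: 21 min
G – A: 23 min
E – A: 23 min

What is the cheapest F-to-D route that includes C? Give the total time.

Shortest F→C: F → C = 23
Best C to D: C → A → D costing 35
Total via C: 23 + 35 = 58 min.

58 min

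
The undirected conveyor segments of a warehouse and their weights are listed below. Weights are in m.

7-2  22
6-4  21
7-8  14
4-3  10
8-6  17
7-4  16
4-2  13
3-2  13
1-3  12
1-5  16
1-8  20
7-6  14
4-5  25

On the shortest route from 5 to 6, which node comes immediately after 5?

4

Enumerating some paths:
5 - 1 - 8 - 6: 16+20+17 = 53
5 - 4 - 6: 25+21 = 46
5 - 1 - 3 - 4 - 6: 16+12+10+21 = 59
5 - 4 - 7 - 6: 25+16+14 = 55
Cheapest is 5 - 4 - 6 at 46 m.
So from 5 the first move is to 4.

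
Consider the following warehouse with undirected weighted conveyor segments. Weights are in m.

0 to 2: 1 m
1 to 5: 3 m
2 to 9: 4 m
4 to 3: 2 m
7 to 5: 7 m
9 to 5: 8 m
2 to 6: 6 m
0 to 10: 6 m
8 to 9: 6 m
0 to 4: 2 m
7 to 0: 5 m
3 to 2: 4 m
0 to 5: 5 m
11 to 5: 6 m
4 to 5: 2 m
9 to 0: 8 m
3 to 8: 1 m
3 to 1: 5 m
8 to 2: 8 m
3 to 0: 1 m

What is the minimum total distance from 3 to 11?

Enumerating some paths:
3 → 0 → 4 → 5 → 11: 1+2+2+6 = 11
3 → 4 → 5 → 11: 2+2+6 = 10
Cheapest is 3 → 4 → 5 → 11 at 10 m.

10 m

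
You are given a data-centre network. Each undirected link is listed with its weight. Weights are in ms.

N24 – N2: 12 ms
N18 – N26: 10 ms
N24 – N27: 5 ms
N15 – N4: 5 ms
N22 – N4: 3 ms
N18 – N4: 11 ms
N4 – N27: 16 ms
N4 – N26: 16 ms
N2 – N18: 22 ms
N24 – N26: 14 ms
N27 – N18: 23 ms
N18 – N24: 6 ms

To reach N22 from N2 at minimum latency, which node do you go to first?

N24

Candidate routes:
N2 - N24 - N18 - N4 - N22: 12+6+11+3 = 32
N2 - N18 - N4 - N22: 22+11+3 = 36
The minimum is 32 ms via N2 - N24 - N18 - N4 - N22.
So from N2 the first move is to N24.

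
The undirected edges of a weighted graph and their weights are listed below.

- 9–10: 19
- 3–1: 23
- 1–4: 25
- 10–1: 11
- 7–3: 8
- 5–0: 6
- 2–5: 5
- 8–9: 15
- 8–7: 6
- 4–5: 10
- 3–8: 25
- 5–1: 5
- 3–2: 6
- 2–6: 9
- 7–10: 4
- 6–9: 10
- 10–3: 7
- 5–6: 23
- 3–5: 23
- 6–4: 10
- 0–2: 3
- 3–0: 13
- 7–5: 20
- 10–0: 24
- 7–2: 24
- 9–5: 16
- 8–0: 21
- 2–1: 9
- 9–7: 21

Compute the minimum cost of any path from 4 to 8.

Enumerating some paths:
4–6–9–8: 10+10+15 = 35
4–5–1–10–7–8: 10+5+11+4+6 = 36
Cheapest is 4–6–9–8 at 35.

35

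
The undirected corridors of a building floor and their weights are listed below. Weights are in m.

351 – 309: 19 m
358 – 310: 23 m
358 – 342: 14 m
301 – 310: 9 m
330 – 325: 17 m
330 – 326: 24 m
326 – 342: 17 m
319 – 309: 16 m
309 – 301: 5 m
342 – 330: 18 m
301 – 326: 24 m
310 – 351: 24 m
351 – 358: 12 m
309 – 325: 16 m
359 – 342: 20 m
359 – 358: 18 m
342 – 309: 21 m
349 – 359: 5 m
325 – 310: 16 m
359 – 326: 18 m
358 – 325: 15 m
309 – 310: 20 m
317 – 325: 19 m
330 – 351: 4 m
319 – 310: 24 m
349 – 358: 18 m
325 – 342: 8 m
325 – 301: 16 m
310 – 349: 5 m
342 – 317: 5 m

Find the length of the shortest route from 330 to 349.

33 m

Settle nodes by increasing distance from 330:
330: 0
351: 4  (via 330)
358: 16  (via 351)
325: 17  (via 330)
342: 18  (via 330)
317: 23  (via 342)
309: 23  (via 351)
326: 24  (via 330)
301: 28  (via 309)
310: 28  (via 351)
349: 33  (via 310)
Shortest route: 330–351–310–349 = 33 m.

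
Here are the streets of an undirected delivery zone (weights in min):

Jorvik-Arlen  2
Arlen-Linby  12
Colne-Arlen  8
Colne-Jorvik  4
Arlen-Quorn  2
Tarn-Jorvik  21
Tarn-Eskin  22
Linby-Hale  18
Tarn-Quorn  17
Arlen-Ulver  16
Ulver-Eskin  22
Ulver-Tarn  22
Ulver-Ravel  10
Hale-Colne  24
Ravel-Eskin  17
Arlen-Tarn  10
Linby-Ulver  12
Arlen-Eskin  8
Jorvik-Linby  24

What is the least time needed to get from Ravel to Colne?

31 min

Compare a few routes:
Ravel - Eskin - Arlen - Jorvik - Colne: 17+8+2+4 = 31
Ravel - Ulver - Arlen - Jorvik - Colne: 10+16+2+4 = 32
Cheapest is Ravel - Eskin - Arlen - Jorvik - Colne at 31 min.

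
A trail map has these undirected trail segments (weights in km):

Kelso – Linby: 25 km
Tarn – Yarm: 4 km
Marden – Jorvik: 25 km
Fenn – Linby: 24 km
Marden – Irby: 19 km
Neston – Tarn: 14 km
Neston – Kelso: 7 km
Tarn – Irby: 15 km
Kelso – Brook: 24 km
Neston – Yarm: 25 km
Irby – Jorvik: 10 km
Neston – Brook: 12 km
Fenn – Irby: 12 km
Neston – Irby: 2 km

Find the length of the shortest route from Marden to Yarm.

38 km

Candidate routes:
Marden - Irby - Neston - Tarn - Yarm: 19+2+14+4 = 39
Marden - Irby - Neston - Yarm: 19+2+25 = 46
Marden - Irby - Tarn - Yarm: 19+15+4 = 38
Cheapest is Marden - Irby - Tarn - Yarm at 38 km.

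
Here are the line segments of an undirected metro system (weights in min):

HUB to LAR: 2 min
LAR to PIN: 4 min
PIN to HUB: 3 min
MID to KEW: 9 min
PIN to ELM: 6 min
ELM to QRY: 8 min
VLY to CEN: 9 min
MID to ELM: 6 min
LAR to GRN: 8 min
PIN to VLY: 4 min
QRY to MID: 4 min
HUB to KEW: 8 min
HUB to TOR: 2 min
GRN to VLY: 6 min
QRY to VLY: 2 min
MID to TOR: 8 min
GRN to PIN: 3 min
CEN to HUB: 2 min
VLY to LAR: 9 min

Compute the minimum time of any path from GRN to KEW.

Compare a few routes:
GRN - PIN - LAR - HUB - KEW: 3+4+2+8 = 17
GRN - PIN - HUB - KEW: 3+3+8 = 14
GRN - LAR - HUB - KEW: 8+2+8 = 18
GRN - VLY - PIN - HUB - KEW: 6+4+3+8 = 21
The minimum is 14 min via GRN - PIN - HUB - KEW.

14 min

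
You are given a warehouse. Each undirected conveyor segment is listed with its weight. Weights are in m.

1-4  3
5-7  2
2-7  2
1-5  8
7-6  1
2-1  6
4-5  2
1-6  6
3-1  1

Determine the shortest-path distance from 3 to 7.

8 m

Settle nodes by increasing distance from 3:
3: 0
1: 1  (via 3)
4: 4  (via 1)
5: 6  (via 4)
2: 7  (via 1)
6: 7  (via 1)
7: 8  (via 5)
Shortest route: 3–1–4–5–7 = 8 m.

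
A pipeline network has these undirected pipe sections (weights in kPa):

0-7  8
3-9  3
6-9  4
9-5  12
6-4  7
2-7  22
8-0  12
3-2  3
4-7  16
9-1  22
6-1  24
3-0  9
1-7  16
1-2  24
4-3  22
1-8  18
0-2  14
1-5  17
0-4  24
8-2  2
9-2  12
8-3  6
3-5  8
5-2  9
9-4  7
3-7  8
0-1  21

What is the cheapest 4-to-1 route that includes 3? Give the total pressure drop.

33 kPa

Shortest 4→3: 4–9–3 = 10
Shortest 3→1: 3–2–8–1 = 23
Total via 3: 10 + 23 = 33 kPa.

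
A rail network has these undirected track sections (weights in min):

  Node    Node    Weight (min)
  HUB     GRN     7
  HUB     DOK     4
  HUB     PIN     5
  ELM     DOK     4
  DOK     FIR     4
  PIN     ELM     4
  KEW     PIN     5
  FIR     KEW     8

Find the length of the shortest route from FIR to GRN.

15 min

Running Dijkstra from FIR:
FIR: 0
DOK: 4  (via FIR)
KEW: 8  (via FIR)
ELM: 8  (via DOK)
HUB: 8  (via DOK)
PIN: 12  (via ELM)
GRN: 15  (via HUB)
Shortest route: FIR–DOK–HUB–GRN = 15 min.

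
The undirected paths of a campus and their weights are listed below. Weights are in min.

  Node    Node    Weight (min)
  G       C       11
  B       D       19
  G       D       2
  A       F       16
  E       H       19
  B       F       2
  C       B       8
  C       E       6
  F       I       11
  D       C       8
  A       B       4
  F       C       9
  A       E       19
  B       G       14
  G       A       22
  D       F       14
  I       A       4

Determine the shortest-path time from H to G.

Running Dijkstra from H:
H: 0
E: 19  (via H)
C: 25  (via E)
B: 33  (via C)
D: 33  (via C)
F: 34  (via C)
G: 35  (via D)
Shortest route: H–E–C–D–G = 35 min.

35 min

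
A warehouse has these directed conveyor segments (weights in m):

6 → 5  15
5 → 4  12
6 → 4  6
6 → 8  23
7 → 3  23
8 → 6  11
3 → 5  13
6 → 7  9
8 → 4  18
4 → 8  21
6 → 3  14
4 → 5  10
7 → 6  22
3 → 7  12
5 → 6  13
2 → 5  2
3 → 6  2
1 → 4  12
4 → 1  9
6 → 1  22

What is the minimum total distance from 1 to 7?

44 m

Shortest distances from 1:
1: 0
4: 12  (via 1)
5: 22  (via 4)
8: 33  (via 4)
6: 35  (via 5)
7: 44  (via 6)
Shortest route: 1 → 4 → 5 → 6 → 7 = 44 m.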